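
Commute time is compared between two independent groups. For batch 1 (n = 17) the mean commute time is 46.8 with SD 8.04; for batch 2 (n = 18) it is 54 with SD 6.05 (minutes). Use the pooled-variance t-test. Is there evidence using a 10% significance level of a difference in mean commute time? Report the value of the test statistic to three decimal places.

Let group 1 = batch 1, group 2 = batch 2. H0: μ_1 = μ_2; H1: μ_1 ≠ μ_2 (two-sample pooled-variance t-test, two-sided).
s_p² = [(17−1)·8.04² + (18−1)·6.05²]/(17+18−2) = 50.1972
t = (46.8 − 54)/√[50.1972·(1/17 + 1/18)] = -3.005
df = n₁ + n₂ − 2 = 33
Two-sided p-value ≈ 0.0050
Since p ≈ 0.0050 < α = 0.1, reject H0; the evidence is statistically significant.

-3.005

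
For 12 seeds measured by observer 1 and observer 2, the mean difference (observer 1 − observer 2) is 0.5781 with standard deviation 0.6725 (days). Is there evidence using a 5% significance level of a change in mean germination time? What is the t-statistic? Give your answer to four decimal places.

H0: μ_d = 0; H1: μ_d ≠ 0 (paired t-test on the differences, two-sided).
t = d̄/(s_d/√n) = 0.5781/(0.6725/√12) = 2.9778
df = n − 1 = 11
Two-sided p-value ≈ 0.0126
Since p ≈ 0.0126 < α = 0.05, reject H0; the data support H1.

2.9778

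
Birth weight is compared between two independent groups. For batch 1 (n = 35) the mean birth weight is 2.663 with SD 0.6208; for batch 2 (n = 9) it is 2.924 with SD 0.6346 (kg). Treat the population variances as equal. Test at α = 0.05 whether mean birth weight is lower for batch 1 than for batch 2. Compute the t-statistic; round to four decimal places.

Let group 1 = batch 1, group 2 = batch 2. H0: μ_1 = μ_2; H1: μ_1 < μ_2 (two-sample pooled-variance t-test, left-tailed).
s_p² = [(35−1)·0.6208² + (9−1)·0.6346²]/(35+9−2) = 0.388693
t = (2.663 − 2.924)/√[0.388693·(1/35 + 1/9)] = -1.1201
df = n₁ + n₂ − 2 = 42
p-value = P(T ≤ -1.1201) ≈ 0.1345
Since p ≈ 0.1345 > α = 0.05, fail to reject H0; the evidence is not statistically significant.

-1.1201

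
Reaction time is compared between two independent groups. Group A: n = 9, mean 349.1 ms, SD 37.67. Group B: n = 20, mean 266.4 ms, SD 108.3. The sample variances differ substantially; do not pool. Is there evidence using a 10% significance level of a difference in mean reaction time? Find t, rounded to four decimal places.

Let group 1 = group A, group 2 = group B. H0: μ_1 = μ_2; H1: μ_1 ≠ μ_2 (Welch's two-sample t-test, two-sided).
t = (x̄_1 − x̄_2)/√(s_1²/n_1 + s_2²/n_2) = (349.1 − 266.4)/√(37.67²/9 + 108.3²/20) = 3.0317
Welch–Satterthwaite df ≈ 26.11
Two-sided p-value ≈ 0.005
Since p ≈ 0.005 < α = 0.1, reject H0; the evidence is statistically significant.

3.0317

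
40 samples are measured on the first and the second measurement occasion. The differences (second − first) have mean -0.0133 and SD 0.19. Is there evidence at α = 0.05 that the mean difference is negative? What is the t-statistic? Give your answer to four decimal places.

-0.4427

H0: μ_d = 0; H1: μ_d < 0 (paired t-test on the differences, left-tailed).
t = d̄/(s_d/√n) = -0.0133/(0.19/√40) = -0.4427
df = n − 1 = 39
p-value = P(T ≤ -0.4427) ≈ 0.3302
Since p ≈ 0.3302 > α = 0.05, fail to reject H0; the data do not provide sufficient evidence against H0.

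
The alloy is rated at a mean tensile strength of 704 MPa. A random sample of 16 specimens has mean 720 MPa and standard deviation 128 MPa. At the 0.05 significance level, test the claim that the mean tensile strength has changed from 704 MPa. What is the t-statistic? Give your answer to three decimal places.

0.500

H0: μ = 704; H1: μ ≠ 704 (one-sample t-test, two-sided).
t = (x̄ − μ₀)/(s/√n) = (720 − 704)/(128/√16) = 0.500
df = n − 1 = 15
Two-sided p-value ≈ 0.624
Since p ≈ 0.624 > α = 0.05, fail to reject H0; the evidence is not statistically significant.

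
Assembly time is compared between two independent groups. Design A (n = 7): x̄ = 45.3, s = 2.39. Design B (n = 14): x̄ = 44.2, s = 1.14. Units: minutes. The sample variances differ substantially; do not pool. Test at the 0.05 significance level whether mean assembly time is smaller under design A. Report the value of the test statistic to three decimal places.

1.154

Let group 1 = design A, group 2 = design B. H0: μ_1 = μ_2; H1: μ_1 < μ_2 (Welch's two-sample t-test, left-tailed).
t = (x̄_1 − x̄_2)/√(s_1²/n_1 + s_2²/n_2) = (45.3 − 44.2)/√(2.39²/7 + 1.14²/14) = 1.154
Welch–Satterthwaite df ≈ 7.40
p-value = P(T ≤ 1.154) ≈ 0.8578
Since p ≈ 0.8578 > α = 0.05, fail to reject H0; the evidence is not statistically significant.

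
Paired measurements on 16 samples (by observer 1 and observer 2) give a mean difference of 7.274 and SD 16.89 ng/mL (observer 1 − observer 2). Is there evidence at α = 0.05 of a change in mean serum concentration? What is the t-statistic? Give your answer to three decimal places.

H0: μ_d = 0; H1: μ_d ≠ 0 (paired t-test on the differences, two-sided).
t = d̄/(s_d/√n) = 7.274/(16.89/√16) = 1.723
df = n − 1 = 15
Two-sided p-value ≈ 0.1055
Since p ≈ 0.1055 > α = 0.05, fail to reject H0; the data do not provide sufficient evidence against H0.

1.723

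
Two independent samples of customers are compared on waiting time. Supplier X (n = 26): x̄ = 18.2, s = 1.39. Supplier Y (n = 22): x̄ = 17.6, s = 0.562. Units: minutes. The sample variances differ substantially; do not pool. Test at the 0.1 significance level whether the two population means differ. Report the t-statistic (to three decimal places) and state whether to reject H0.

t = 2.015; reject H0

Let group 1 = supplier X, group 2 = supplier Y. H0: μ_1 = μ_2; H1: μ_1 ≠ μ_2 (Welch's two-sample t-test, two-sided).
t = (x̄_1 − x̄_2)/√(s_1²/n_1 + s_2²/n_2) = (18.2 − 17.6)/√(1.39²/26 + 0.562²/22) = 2.015
Welch–Satterthwaite df ≈ 34.08
Two-sided p-value ≈ 0.0519
Since p ≈ 0.0519 < α = 0.1, reject H0; the data support H1.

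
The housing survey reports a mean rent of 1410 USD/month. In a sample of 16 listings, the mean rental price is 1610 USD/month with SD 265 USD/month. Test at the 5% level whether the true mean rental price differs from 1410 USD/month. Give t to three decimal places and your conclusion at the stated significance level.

t = 3.019; reject H0

H0: μ = 1410; H1: μ ≠ 1410 (one-sample t-test, two-sided).
t = (x̄ − μ₀)/(s/√n) = (1610 − 1410)/(265/√16) = 3.019
df = n − 1 = 15
Two-sided p-value ≈ 0.009
Since p ≈ 0.009 < α = 0.05, reject H0; the data support H1.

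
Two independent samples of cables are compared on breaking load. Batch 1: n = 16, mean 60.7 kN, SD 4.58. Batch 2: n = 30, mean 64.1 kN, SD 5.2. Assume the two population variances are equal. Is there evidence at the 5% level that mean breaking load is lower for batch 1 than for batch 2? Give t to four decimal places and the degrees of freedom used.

t = -2.1978, df = 44

Let group 1 = batch 1, group 2 = batch 2. H0: μ_1 = μ_2; H1: μ_1 < μ_2 (two-sample pooled-variance t-test, left-tailed).
s_p² = [(16−1)·4.58² + (30−1)·5.2²]/(16+30−2) = 24.9729
t = (60.7 − 64.1)/√[24.9729·(1/16 + 1/30)] = -2.1978
df = n₁ + n₂ − 2 = 44
p-value = P(T ≤ -2.1978) ≈ 0.017
Since p ≈ 0.017 < α = 0.05, reject H0; the data support H1.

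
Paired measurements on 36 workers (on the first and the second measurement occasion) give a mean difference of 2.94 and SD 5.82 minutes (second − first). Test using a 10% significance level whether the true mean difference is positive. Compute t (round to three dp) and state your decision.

t = 3.031; reject H0

H0: μ_d = 0; H1: μ_d > 0 (paired t-test on the differences, right-tailed).
t = d̄/(s_d/√n) = 2.94/(5.82/√36) = 3.031
df = n − 1 = 35
p-value = P(T ≥ 3.031) ≈ 0.0023
Since p ≈ 0.0023 < α = 0.1, reject H0; the data support H1.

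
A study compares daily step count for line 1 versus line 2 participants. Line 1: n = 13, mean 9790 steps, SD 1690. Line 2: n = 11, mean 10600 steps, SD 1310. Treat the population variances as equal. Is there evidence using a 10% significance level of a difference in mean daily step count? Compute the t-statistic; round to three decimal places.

Let group 1 = line 1, group 2 = line 2. H0: μ_1 = μ_2; H1: μ_1 ≠ μ_2 (two-sample pooled-variance t-test, two-sided).
s_p² = [(13−1)·1690² + (11−1)·1310²]/(13+11−2) = 2337920
t = (9790 − 10600)/√[2337920·(1/13 + 1/11)] = -1.293
df = n₁ + n₂ − 2 = 22
Two-sided p-value ≈ 0.2094
Since p ≈ 0.2094 > α = 0.1, fail to reject H0; the evidence is not statistically significant.

-1.293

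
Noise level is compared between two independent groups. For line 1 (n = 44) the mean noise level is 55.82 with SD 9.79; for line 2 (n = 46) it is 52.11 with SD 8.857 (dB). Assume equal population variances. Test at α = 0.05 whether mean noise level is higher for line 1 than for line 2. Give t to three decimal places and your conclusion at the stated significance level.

Let group 1 = line 1, group 2 = line 2. H0: μ_1 = μ_2; H1: μ_1 > μ_2 (two-sample pooled-variance t-test, right-tailed).
s_p² = [(44−1)·9.79² + (46−1)·8.857²]/(44+46−2) = 86.9476
t = (55.82 − 52.11)/√[86.9476·(1/44 + 1/46)] = 1.887
df = n₁ + n₂ − 2 = 88
p-value = P(T ≥ 1.887) ≈ 0.031
Since p ≈ 0.031 < α = 0.05, reject H0; the evidence is statistically significant.

t = 1.887; reject H0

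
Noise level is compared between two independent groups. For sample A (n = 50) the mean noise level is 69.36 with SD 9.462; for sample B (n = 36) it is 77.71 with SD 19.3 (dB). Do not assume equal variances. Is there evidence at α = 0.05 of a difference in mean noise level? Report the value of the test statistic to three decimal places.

-2.397

Let group 1 = sample A, group 2 = sample B. H0: μ_1 = μ_2; H1: μ_1 ≠ μ_2 (Welch's two-sample t-test, two-sided).
t = (x̄_1 − x̄_2)/√(s_1²/n_1 + s_2²/n_2) = (69.36 − 77.71)/√(9.462²/50 + 19.3²/36) = -2.397
Welch–Satterthwaite df ≈ 47.15
Two-sided p-value ≈ 0.021
Since p ≈ 0.021 < α = 0.05, reject H0; the data support H1.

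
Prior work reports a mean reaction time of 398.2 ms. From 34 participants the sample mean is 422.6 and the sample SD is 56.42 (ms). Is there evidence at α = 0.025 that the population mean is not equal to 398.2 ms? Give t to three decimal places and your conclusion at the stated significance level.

t = 2.522; reject H0

H0: μ = 398.2; H1: μ ≠ 398.2 (one-sample t-test, two-sided).
t = (x̄ − μ₀)/(s/√n) = (422.6 − 398.2)/(56.42/√34) = 2.522
df = n − 1 = 33
Two-sided p-value ≈ 0.0167
Since p ≈ 0.0167 < α = 0.025, reject H0; the data support H1.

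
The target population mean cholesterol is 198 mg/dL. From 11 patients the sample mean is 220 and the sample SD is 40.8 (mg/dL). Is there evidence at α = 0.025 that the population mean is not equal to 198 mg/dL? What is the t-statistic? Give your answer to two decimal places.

1.79

H0: μ = 198; H1: μ ≠ 198 (one-sample t-test, two-sided).
t = (x̄ − μ₀)/(s/√n) = (220 − 198)/(40.8/√11) = 1.79
df = n − 1 = 10
Two-sided p-value ≈ 0.104
Since p ≈ 0.104 > α = 0.025, fail to reject H0; the evidence is not statistically significant.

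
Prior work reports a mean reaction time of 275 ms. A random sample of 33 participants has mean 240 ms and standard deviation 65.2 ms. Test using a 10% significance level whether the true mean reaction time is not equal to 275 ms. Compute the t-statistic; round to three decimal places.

-3.084

H0: μ = 275; H1: μ ≠ 275 (one-sample t-test, two-sided).
t = (x̄ − μ₀)/(s/√n) = (240 − 275)/(65.2/√33) = -3.084
df = n − 1 = 32
Two-sided p-value ≈ 0.0042
Since p ≈ 0.0042 < α = 0.1, reject H0; the evidence is statistically significant.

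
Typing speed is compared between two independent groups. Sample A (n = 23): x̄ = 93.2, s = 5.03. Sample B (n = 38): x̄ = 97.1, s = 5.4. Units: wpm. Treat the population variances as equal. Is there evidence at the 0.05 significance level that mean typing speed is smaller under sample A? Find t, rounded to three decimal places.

-2.804

Let group 1 = sample A, group 2 = sample B. H0: μ_1 = μ_2; H1: μ_1 < μ_2 (two-sample pooled-variance t-test, left-tailed).
s_p² = [(23−1)·5.03² + (38−1)·5.4²]/(23+38−2) = 27.721
t = (93.2 − 97.1)/√[27.721·(1/23 + 1/38)] = -2.804
df = n₁ + n₂ − 2 = 59
p-value = P(T ≤ -2.804) ≈ 0.003
Since p ≈ 0.003 < α = 0.05, reject H0; the evidence is statistically significant.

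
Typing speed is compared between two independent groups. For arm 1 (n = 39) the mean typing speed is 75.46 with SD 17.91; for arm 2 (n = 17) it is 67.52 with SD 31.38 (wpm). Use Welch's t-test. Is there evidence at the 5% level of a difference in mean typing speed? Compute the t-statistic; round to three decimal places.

0.976

Let group 1 = arm 1, group 2 = arm 2. H0: μ_1 = μ_2; H1: μ_1 ≠ μ_2 (Welch's two-sample t-test, two-sided).
t = (x̄_1 − x̄_2)/√(s_1²/n_1 + s_2²/n_2) = (75.46 − 67.52)/√(17.91²/39 + 31.38²/17) = 0.976
Welch–Satterthwaite df ≈ 20.69
Two-sided p-value ≈ 0.340
Since p ≈ 0.340 > α = 0.05, fail to reject H0; the evidence is not statistically significant.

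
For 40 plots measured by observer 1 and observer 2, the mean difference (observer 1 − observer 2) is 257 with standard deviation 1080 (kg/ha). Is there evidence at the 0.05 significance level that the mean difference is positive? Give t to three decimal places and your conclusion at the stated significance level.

t = 1.505; fail to reject H0

H0: μ_d = 0; H1: μ_d > 0 (paired t-test on the differences, right-tailed).
t = d̄/(s_d/√n) = 257/(1080/√40) = 1.505
df = n − 1 = 39
p-value = P(T ≥ 1.505) ≈ 0.070
Since p ≈ 0.070 > α = 0.05, fail to reject H0; the evidence is not statistically significant.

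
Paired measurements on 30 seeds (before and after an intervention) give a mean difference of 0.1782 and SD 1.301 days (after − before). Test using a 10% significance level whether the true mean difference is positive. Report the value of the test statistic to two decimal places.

0.75

H0: μ_d = 0; H1: μ_d > 0 (paired t-test on the differences, right-tailed).
t = d̄/(s_d/√n) = 0.1782/(1.301/√30) = 0.75
df = n − 1 = 29
p-value = P(T ≥ 0.75) ≈ 0.2296
Since p ≈ 0.2296 > α = 0.1, fail to reject H0; the data do not provide sufficient evidence against H0.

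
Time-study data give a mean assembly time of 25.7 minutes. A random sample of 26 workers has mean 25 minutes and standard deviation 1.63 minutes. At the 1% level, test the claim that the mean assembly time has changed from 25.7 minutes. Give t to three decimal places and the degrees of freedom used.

t = -2.190, df = 25

H0: μ = 25.7; H1: μ ≠ 25.7 (one-sample t-test, two-sided).
t = (x̄ − μ₀)/(s/√n) = (25 − 25.7)/(1.63/√26) = -2.190
df = n − 1 = 25
Two-sided p-value ≈ 0.038
Since p ≈ 0.038 > α = 0.01, fail to reject H0; the evidence is not statistically significant.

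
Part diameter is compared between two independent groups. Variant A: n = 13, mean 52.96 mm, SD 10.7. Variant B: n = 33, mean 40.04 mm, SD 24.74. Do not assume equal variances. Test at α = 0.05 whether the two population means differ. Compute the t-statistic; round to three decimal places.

Let group 1 = variant A, group 2 = variant B. H0: μ_1 = μ_2; H1: μ_1 ≠ μ_2 (Welch's two-sample t-test, two-sided).
t = (x̄_1 − x̄_2)/√(s_1²/n_1 + s_2²/n_2) = (52.96 − 40.04)/√(10.7²/13 + 24.74²/33) = 2.470
Welch–Satterthwaite df ≈ 43.47
Two-sided p-value ≈ 0.0175
Since p ≈ 0.0175 < α = 0.05, reject H0; the data support H1.

2.470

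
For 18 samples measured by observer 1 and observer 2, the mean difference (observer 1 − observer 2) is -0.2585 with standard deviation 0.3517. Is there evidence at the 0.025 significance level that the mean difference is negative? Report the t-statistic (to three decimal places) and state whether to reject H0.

H0: μ_d = 0; H1: μ_d < 0 (paired t-test on the differences, left-tailed).
t = d̄/(s_d/√n) = -0.2585/(0.3517/√18) = -3.118
df = n − 1 = 17
p-value = P(T ≤ -3.118) ≈ 0.0031
Since p ≈ 0.0031 < α = 0.025, reject H0; the evidence is statistically significant.

t = -3.118; reject H0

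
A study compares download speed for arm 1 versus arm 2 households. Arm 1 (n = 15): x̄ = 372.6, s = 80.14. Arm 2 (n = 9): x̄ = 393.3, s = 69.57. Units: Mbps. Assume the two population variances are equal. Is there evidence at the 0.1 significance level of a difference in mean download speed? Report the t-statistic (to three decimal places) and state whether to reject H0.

t = -0.642; fail to reject H0

Let group 1 = arm 1, group 2 = arm 2. H0: μ_1 = μ_2; H1: μ_1 ≠ μ_2 (two-sample pooled-variance t-test, two-sided).
s_p² = [(15−1)·80.14² + (9−1)·69.57²]/(15+9−2) = 5846.99
t = (372.6 − 393.3)/√[5846.99·(1/15 + 1/9)] = -0.642
df = n₁ + n₂ − 2 = 22
Two-sided p-value ≈ 0.527
Since p ≈ 0.527 > α = 0.1, fail to reject H0; the data do not provide sufficient evidence against H0.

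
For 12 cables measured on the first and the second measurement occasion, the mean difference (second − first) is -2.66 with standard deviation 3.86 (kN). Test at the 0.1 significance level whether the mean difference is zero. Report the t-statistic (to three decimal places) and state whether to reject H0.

H0: μ_d = 0; H1: μ_d ≠ 0 (paired t-test on the differences, two-sided).
t = d̄/(s_d/√n) = -2.66/(3.86/√12) = -2.387
df = n − 1 = 11
Two-sided p-value ≈ 0.036
Since p ≈ 0.036 < α = 0.1, reject H0; the evidence is statistically significant.

t = -2.387; reject H0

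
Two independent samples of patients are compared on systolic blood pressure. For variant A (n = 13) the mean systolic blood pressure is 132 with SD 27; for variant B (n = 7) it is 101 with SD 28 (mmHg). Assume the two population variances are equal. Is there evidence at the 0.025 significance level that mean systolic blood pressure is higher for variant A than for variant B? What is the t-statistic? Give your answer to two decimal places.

2.42

Let group 1 = variant A, group 2 = variant B. H0: μ_1 = μ_2; H1: μ_1 > μ_2 (two-sample pooled-variance t-test, right-tailed).
s_p² = [(13−1)·27² + (7−1)·28²]/(13+7−2) = 747.333
t = (132 − 101)/√[747.333·(1/13 + 1/7)] = 2.42
df = n₁ + n₂ − 2 = 18
p-value = P(T ≥ 2.42) ≈ 0.0132
Since p ≈ 0.0132 < α = 0.025, reject H0; the data support H1.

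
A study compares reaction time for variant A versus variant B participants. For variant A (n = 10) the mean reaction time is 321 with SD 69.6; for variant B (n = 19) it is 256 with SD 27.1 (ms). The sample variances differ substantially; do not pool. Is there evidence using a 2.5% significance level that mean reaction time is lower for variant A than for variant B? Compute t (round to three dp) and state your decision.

t = 2.842; fail to reject H0

Let group 1 = variant A, group 2 = variant B. H0: μ_1 = μ_2; H1: μ_1 < μ_2 (Welch's two-sample t-test, left-tailed).
t = (x̄_1 − x̄_2)/√(s_1²/n_1 + s_2²/n_2) = (321 − 256)/√(69.6²/10 + 27.1²/19) = 2.842
Welch–Satterthwaite df ≈ 10.46
p-value = P(T ≤ 2.842) ≈ 0.9916
Since p ≈ 0.9916 > α = 0.025, fail to reject H0; the evidence is not statistically significant.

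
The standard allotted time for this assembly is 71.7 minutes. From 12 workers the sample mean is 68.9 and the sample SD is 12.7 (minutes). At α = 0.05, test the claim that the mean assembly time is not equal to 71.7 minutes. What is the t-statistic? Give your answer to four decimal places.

H0: μ = 71.7; H1: μ ≠ 71.7 (one-sample t-test, two-sided).
t = (x̄ − μ₀)/(s/√n) = (68.9 − 71.7)/(12.7/√12) = -0.7637
df = n − 1 = 11
Two-sided p-value ≈ 0.4611
Since p ≈ 0.4611 > α = 0.05, fail to reject H0; the data do not provide sufficient evidence against H0.

-0.7637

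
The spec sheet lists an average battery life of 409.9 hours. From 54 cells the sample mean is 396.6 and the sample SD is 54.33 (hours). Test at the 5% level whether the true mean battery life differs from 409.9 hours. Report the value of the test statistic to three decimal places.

H0: μ = 409.9; H1: μ ≠ 409.9 (one-sample t-test, two-sided).
t = (x̄ − μ₀)/(s/√n) = (396.6 − 409.9)/(54.33/√54) = -1.799
df = n − 1 = 53
Two-sided p-value ≈ 0.078
Since p ≈ 0.078 > α = 0.05, fail to reject H0; the data do not provide sufficient evidence against H0.

-1.799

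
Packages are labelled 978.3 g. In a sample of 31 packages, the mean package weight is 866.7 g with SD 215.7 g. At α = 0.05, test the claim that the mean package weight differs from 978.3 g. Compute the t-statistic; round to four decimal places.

H0: μ = 978.3; H1: μ ≠ 978.3 (one-sample t-test, two-sided).
t = (x̄ − μ₀)/(s/√n) = (866.7 − 978.3)/(215.7/√31) = -2.8807
df = n − 1 = 30
Two-sided p-value ≈ 0.0073
Since p ≈ 0.0073 < α = 0.05, reject H0; the data support H1.

-2.8807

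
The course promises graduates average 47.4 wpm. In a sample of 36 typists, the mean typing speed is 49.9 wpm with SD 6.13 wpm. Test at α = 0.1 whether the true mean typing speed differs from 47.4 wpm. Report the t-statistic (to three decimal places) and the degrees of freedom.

t = 2.447, df = 35

H0: μ = 47.4; H1: μ ≠ 47.4 (one-sample t-test, two-sided).
t = (x̄ − μ₀)/(s/√n) = (49.9 − 47.4)/(6.13/√36) = 2.447
df = n − 1 = 35
Two-sided p-value ≈ 0.0196
Since p ≈ 0.0196 < α = 0.1, reject H0; the evidence is statistically significant.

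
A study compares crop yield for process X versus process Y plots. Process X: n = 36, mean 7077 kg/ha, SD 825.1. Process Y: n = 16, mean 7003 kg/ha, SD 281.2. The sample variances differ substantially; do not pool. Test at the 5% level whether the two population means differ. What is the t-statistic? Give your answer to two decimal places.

Let group 1 = process X, group 2 = process Y. H0: μ_1 = μ_2; H1: μ_1 ≠ μ_2 (Welch's two-sample t-test, two-sided).
t = (x̄_1 − x̄_2)/√(s_1²/n_1 + s_2²/n_2) = (7077 − 7003)/√(825.1²/36 + 281.2²/16) = 0.48
Welch–Satterthwaite df ≈ 48.03
Two-sided p-value ≈ 0.6340
Since p ≈ 0.6340 > α = 0.05, fail to reject H0; the evidence is not statistically significant.

0.48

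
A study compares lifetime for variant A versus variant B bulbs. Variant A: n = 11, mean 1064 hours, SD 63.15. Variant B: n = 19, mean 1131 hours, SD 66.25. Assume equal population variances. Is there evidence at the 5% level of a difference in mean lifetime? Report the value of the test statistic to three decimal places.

-2.714

Let group 1 = variant A, group 2 = variant B. H0: μ_1 = μ_2; H1: μ_1 ≠ μ_2 (two-sample pooled-variance t-test, two-sided).
s_p² = [(11−1)·63.15² + (19−1)·66.25²]/(11+19−2) = 4245.8
t = (1064 − 1131)/√[4245.8·(1/11 + 1/19)] = -2.714
df = n₁ + n₂ − 2 = 28
Two-sided p-value ≈ 0.011
Since p ≈ 0.011 < α = 0.05, reject H0; the data support H1.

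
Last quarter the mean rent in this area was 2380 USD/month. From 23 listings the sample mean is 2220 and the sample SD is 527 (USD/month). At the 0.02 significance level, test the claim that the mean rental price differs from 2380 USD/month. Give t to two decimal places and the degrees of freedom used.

H0: μ = 2380; H1: μ ≠ 2380 (one-sample t-test, two-sided).
t = (x̄ − μ₀)/(s/√n) = (2220 − 2380)/(527/√23) = -1.46
df = n − 1 = 22
Two-sided p-value ≈ 0.160
Since p ≈ 0.160 > α = 0.02, fail to reject H0; the data do not provide sufficient evidence against H0.

t = -1.46, df = 22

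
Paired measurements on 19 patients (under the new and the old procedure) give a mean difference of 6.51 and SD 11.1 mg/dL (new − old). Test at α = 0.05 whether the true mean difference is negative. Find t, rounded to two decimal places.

H0: μ_d = 0; H1: μ_d < 0 (paired t-test on the differences, left-tailed).
t = d̄/(s_d/√n) = 6.51/(11.1/√19) = 2.56
df = n − 1 = 18
p-value = P(T ≤ 2.56) ≈ 0.990
Since p ≈ 0.990 > α = 0.05, fail to reject H0; the data do not provide sufficient evidence against H0.

2.56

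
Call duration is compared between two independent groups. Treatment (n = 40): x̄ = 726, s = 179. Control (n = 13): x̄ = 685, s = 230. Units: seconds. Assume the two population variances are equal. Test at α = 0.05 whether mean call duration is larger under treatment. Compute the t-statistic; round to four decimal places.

Let group 1 = treatment, group 2 = control. H0: μ_1 = μ_2; H1: μ_1 > μ_2 (two-sample pooled-variance t-test, right-tailed).
s_p² = [(40−1)·179² + (13−1)·230²]/(40+13−2) = 36949
t = (726 − 685)/√[36949·(1/40 + 1/13)] = 0.6681
df = n₁ + n₂ − 2 = 51
p-value = P(T ≥ 0.6681) ≈ 0.2535
Since p ≈ 0.2535 > α = 0.05, fail to reject H0; the evidence is not statistically significant.

0.6681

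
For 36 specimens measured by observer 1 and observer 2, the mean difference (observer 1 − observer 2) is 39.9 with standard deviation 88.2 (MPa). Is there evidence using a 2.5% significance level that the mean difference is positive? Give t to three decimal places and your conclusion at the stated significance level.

t = 2.714; reject H0

H0: μ_d = 0; H1: μ_d > 0 (paired t-test on the differences, right-tailed).
t = d̄/(s_d/√n) = 39.9/(88.2/√36) = 2.714
df = n − 1 = 35
p-value = P(T ≥ 2.714) ≈ 0.0051
Since p ≈ 0.0051 < α = 0.025, reject H0; the data support H1.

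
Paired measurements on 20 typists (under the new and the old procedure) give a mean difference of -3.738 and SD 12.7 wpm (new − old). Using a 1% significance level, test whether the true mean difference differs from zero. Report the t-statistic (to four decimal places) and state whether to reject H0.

H0: μ_d = 0; H1: μ_d ≠ 0 (paired t-test on the differences, two-sided).
t = d̄/(s_d/√n) = -3.738/(12.7/√20) = -1.3163
df = n − 1 = 19
Two-sided p-value ≈ 0.204
Since p ≈ 0.204 > α = 0.01, fail to reject H0; the evidence is not statistically significant.

t = -1.3163; fail to reject H0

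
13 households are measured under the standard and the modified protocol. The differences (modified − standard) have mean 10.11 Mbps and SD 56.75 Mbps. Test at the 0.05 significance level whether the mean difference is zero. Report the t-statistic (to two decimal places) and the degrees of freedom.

t = 0.64, df = 12

H0: μ_d = 0; H1: μ_d ≠ 0 (paired t-test on the differences, two-sided).
t = d̄/(s_d/√n) = 10.11/(56.75/√13) = 0.64
df = n − 1 = 12
Two-sided p-value ≈ 0.5327
Since p ≈ 0.5327 > α = 0.05, fail to reject H0; the evidence is not statistically significant.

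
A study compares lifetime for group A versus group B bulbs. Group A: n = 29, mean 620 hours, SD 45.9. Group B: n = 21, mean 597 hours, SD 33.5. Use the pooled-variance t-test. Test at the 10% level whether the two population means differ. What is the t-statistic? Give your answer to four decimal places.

Let group 1 = group A, group 2 = group B. H0: μ_1 = μ_2; H1: μ_1 ≠ μ_2 (two-sample pooled-variance t-test, two-sided).
s_p² = [(29−1)·45.9² + (21−1)·33.5²]/(29+21−2) = 1696.58
t = (620 − 597)/√[1696.58·(1/29 + 1/21)] = 1.9488
df = n₁ + n₂ − 2 = 48
Two-sided p-value ≈ 0.0572
Since p ≈ 0.0572 < α = 0.1, reject H0; the data support H1.

1.9488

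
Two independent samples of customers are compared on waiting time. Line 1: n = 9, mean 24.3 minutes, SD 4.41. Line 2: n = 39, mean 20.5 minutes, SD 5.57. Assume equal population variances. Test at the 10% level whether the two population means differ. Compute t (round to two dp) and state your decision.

Let group 1 = line 1, group 2 = line 2. H0: μ_1 = μ_2; H1: μ_1 ≠ μ_2 (two-sample pooled-variance t-test, two-sided).
s_p² = [(9−1)·4.41² + (39−1)·5.57²]/(9+39−2) = 29.0115
t = (24.3 − 20.5)/√[29.0115·(1/9 + 1/39)] = 1.91
df = n₁ + n₂ − 2 = 46
Two-sided p-value ≈ 0.0627
Since p ≈ 0.0627 < α = 0.1, reject H0; the evidence is statistically significant.

t = 1.91; reject H0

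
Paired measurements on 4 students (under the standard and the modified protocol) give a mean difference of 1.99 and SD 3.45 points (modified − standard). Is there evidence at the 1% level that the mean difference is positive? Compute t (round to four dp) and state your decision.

t = 1.1536; fail to reject H0

H0: μ_d = 0; H1: μ_d > 0 (paired t-test on the differences, right-tailed).
t = d̄/(s_d/√n) = 1.99/(3.45/√4) = 1.1536
df = n − 1 = 3
p-value = P(T ≥ 1.1536) ≈ 0.166
Since p ≈ 0.166 > α = 0.01, fail to reject H0; the evidence is not statistically significant.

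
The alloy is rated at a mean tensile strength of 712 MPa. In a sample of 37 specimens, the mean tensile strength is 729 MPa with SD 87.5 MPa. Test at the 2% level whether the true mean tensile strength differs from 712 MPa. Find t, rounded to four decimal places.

1.1818

H0: μ = 712; H1: μ ≠ 712 (one-sample t-test, two-sided).
t = (x̄ − μ₀)/(s/√n) = (729 − 712)/(87.5/√37) = 1.1818
df = n − 1 = 36
Two-sided p-value ≈ 0.245
Since p ≈ 0.245 > α = 0.02, fail to reject H0; the data do not provide sufficient evidence against H0.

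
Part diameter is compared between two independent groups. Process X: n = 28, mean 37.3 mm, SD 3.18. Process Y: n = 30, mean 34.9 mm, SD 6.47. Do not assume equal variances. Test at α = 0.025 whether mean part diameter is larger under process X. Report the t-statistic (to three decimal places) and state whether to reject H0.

t = 1.811; fail to reject H0

Let group 1 = process X, group 2 = process Y. H0: μ_1 = μ_2; H1: μ_1 > μ_2 (Welch's two-sample t-test, right-tailed).
t = (x̄_1 − x̄_2)/√(s_1²/n_1 + s_2²/n_2) = (37.3 − 34.9)/√(3.18²/28 + 6.47²/30) = 1.811
Welch–Satterthwaite df ≈ 42.87
p-value = P(T ≥ 1.811) ≈ 0.0386
Since p ≈ 0.0386 > α = 0.025, fail to reject H0; the data do not provide sufficient evidence against H0.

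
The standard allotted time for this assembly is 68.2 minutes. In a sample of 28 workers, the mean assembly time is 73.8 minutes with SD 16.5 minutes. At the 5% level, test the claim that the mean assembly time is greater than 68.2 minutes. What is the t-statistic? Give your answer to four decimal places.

H0: μ = 68.2; H1: μ > 68.2 (one-sample t-test, right-tailed).
t = (x̄ − μ₀)/(s/√n) = (73.8 − 68.2)/(16.5/√28) = 1.7959
df = n − 1 = 27
p-value = P(T ≥ 1.7959) ≈ 0.0419
Since p ≈ 0.0419 < α = 0.05, reject H0; the evidence is statistically significant.

1.7959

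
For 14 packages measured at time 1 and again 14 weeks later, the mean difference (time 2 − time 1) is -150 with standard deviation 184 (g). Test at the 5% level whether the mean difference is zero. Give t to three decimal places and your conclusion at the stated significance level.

t = -3.050; reject H0

H0: μ_d = 0; H1: μ_d ≠ 0 (paired t-test on the differences, two-sided).
t = d̄/(s_d/√n) = -150/(184/√14) = -3.050
df = n − 1 = 13
Two-sided p-value ≈ 0.009
Since p ≈ 0.009 < α = 0.05, reject H0; the evidence is statistically significant.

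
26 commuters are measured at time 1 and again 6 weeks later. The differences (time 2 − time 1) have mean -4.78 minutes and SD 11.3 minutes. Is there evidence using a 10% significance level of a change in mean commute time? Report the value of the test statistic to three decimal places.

H0: μ_d = 0; H1: μ_d ≠ 0 (paired t-test on the differences, two-sided).
t = d̄/(s_d/√n) = -4.78/(11.3/√26) = -2.157
df = n − 1 = 25
Two-sided p-value ≈ 0.0408
Since p ≈ 0.0408 < α = 0.1, reject H0; the evidence is statistically significant.

-2.157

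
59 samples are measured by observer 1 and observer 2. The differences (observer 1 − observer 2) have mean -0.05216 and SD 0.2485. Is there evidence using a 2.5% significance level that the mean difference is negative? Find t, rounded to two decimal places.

-1.61

H0: μ_d = 0; H1: μ_d < 0 (paired t-test on the differences, left-tailed).
t = d̄/(s_d/√n) = -0.05216/(0.2485/√59) = -1.61
df = n − 1 = 58
p-value = P(T ≤ -1.61) ≈ 0.056
Since p ≈ 0.056 > α = 0.025, fail to reject H0; the evidence is not statistically significant.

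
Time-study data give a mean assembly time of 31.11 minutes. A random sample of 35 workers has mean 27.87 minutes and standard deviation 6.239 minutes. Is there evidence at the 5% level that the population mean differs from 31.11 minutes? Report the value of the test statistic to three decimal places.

H0: μ = 31.11; H1: μ ≠ 31.11 (one-sample t-test, two-sided).
t = (x̄ − μ₀)/(s/√n) = (27.87 − 31.11)/(6.239/√35) = -3.072
df = n − 1 = 34
Two-sided p-value ≈ 0.0042
Since p ≈ 0.0042 < α = 0.05, reject H0; the data support H1.

-3.072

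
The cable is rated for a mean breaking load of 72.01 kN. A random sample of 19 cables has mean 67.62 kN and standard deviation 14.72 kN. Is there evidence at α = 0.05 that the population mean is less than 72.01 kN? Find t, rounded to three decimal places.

-1.300

H0: μ = 72.01; H1: μ < 72.01 (one-sample t-test, left-tailed).
t = (x̄ − μ₀)/(s/√n) = (67.62 − 72.01)/(14.72/√19) = -1.300
df = n − 1 = 18
p-value = P(T ≤ -1.300) ≈ 0.1050
Since p ≈ 0.1050 > α = 0.05, fail to reject H0; the data do not provide sufficient evidence against H0.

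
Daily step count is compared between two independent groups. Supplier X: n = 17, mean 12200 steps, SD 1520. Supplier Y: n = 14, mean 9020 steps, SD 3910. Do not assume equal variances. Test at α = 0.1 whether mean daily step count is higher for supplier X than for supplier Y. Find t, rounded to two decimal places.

2.87

Let group 1 = supplier X, group 2 = supplier Y. H0: μ_1 = μ_2; H1: μ_1 > μ_2 (Welch's two-sample t-test, right-tailed).
t = (x̄_1 − x̄_2)/√(s_1²/n_1 + s_2²/n_2) = (12200 − 9020)/√(1520²/17 + 3910²/14) = 2.87
Welch–Satterthwaite df ≈ 16.23
p-value = P(T ≥ 2.87) ≈ 0.0055
Since p ≈ 0.0055 < α = 0.1, reject H0; the evidence is statistically significant.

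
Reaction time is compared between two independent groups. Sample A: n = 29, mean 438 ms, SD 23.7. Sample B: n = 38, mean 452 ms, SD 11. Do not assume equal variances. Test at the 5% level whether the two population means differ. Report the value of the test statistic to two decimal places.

-2.95

Let group 1 = sample A, group 2 = sample B. H0: μ_1 = μ_2; H1: μ_1 ≠ μ_2 (Welch's two-sample t-test, two-sided).
t = (x̄_1 − x̄_2)/√(s_1²/n_1 + s_2²/n_2) = (438 − 452)/√(23.7²/29 + 11²/38) = -2.95
Welch–Satterthwaite df ≈ 37.20
Two-sided p-value ≈ 0.005
Since p ≈ 0.005 < α = 0.05, reject H0; the data support H1.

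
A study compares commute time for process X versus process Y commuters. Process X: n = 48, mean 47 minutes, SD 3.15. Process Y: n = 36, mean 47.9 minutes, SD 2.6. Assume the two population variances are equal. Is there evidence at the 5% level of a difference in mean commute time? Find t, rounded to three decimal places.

-1.394

Let group 1 = process X, group 2 = process Y. H0: μ_1 = μ_2; H1: μ_1 ≠ μ_2 (two-sample pooled-variance t-test, two-sided).
s_p² = [(48−1)·3.15² + (36−1)·2.6²]/(48+36−2) = 8.57265
t = (47 − 47.9)/√[8.57265·(1/48 + 1/36)] = -1.394
df = n₁ + n₂ − 2 = 82
Two-sided p-value ≈ 0.1670
Since p ≈ 0.1670 > α = 0.05, fail to reject H0; the data do not provide sufficient evidence against H0.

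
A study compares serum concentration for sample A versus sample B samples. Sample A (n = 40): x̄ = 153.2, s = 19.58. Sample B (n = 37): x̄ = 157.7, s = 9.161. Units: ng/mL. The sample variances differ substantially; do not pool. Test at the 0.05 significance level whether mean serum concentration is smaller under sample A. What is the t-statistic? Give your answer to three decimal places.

Let group 1 = sample A, group 2 = sample B. H0: μ_1 = μ_2; H1: μ_1 < μ_2 (Welch's two-sample t-test, left-tailed).
t = (x̄_1 − x̄_2)/√(s_1²/n_1 + s_2²/n_2) = (153.2 − 157.7)/√(19.58²/40 + 9.161²/37) = -1.307
Welch–Satterthwaite df ≈ 56.23
p-value = P(T ≤ -1.307) ≈ 0.098
Since p ≈ 0.098 > α = 0.05, fail to reject H0; the data do not provide sufficient evidence against H0.

-1.307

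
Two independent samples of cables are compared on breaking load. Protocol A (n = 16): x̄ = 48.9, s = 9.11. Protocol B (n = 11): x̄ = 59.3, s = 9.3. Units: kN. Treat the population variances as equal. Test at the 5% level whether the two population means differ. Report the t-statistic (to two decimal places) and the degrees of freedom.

t = -2.89, df = 25

Let group 1 = protocol A, group 2 = protocol B. H0: μ_1 = μ_2; H1: μ_1 ≠ μ_2 (two-sample pooled-variance t-test, two-sided).
s_p² = [(16−1)·9.11² + (11−1)·9.3²]/(16+11−2) = 84.3913
t = (48.9 − 59.3)/√[84.3913·(1/16 + 1/11)] = -2.89
df = n₁ + n₂ − 2 = 25
Two-sided p-value ≈ 0.0078
Since p ≈ 0.0078 < α = 0.05, reject H0; the data support H1.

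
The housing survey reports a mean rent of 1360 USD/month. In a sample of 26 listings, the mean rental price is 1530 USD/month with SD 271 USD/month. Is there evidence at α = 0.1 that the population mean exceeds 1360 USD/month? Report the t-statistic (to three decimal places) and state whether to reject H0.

H0: μ = 1360; H1: μ > 1360 (one-sample t-test, right-tailed).
t = (x̄ − μ₀)/(s/√n) = (1530 − 1360)/(271/√26) = 3.199
df = n − 1 = 25
p-value = P(T ≥ 3.199) ≈ 0.002
Since p ≈ 0.002 < α = 0.1, reject H0; the data support H1.

t = 3.199; reject H0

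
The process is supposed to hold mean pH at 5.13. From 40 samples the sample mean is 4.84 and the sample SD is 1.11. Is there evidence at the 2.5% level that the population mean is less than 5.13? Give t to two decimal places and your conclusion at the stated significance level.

H0: μ = 5.13; H1: μ < 5.13 (one-sample t-test, left-tailed).
t = (x̄ − μ₀)/(s/√n) = (4.84 − 5.13)/(1.11/√40) = -1.65
df = n − 1 = 39
p-value = P(T ≤ -1.65) ≈ 0.0532
Since p ≈ 0.0532 > α = 0.025, fail to reject H0; the evidence is not statistically significant.

t = -1.65; fail to reject H0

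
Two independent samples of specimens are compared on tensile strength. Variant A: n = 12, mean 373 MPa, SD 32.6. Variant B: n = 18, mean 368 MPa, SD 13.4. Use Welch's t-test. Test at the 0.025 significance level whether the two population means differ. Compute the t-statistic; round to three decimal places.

Let group 1 = variant A, group 2 = variant B. H0: μ_1 = μ_2; H1: μ_1 ≠ μ_2 (Welch's two-sample t-test, two-sided).
t = (x̄_1 − x̄_2)/√(s_1²/n_1 + s_2²/n_2) = (373 − 368)/√(32.6²/12 + 13.4²/18) = 0.504
Welch–Satterthwaite df ≈ 13.51
Two-sided p-value ≈ 0.6226
Since p ≈ 0.6226 > α = 0.025, fail to reject H0; the data do not provide sufficient evidence against H0.

0.504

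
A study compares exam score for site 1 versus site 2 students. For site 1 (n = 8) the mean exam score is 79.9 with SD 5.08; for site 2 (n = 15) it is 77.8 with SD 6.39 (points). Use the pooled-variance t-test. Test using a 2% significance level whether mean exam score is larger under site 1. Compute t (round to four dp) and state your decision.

t = 0.8014; fail to reject H0

Let group 1 = site 1, group 2 = site 2. H0: μ_1 = μ_2; H1: μ_1 > μ_2 (two-sample pooled-variance t-test, right-tailed).
s_p² = [(8−1)·5.08² + (15−1)·6.39²]/(8+15−2) = 35.8235
t = (79.9 − 77.8)/√[35.8235·(1/8 + 1/15)] = 0.8014
df = n₁ + n₂ − 2 = 21
p-value = P(T ≥ 0.8014) ≈ 0.2159
Since p ≈ 0.2159 > α = 0.02, fail to reject H0; the data do not provide sufficient evidence against H0.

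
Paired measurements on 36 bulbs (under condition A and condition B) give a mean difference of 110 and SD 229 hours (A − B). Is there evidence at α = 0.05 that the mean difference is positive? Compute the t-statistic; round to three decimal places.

H0: μ_d = 0; H1: μ_d > 0 (paired t-test on the differences, right-tailed).
t = d̄/(s_d/√n) = 110/(229/√36) = 2.882
df = n − 1 = 35
p-value = P(T ≥ 2.882) ≈ 0.0034
Since p ≈ 0.0034 < α = 0.05, reject H0; the evidence is statistically significant.

2.882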